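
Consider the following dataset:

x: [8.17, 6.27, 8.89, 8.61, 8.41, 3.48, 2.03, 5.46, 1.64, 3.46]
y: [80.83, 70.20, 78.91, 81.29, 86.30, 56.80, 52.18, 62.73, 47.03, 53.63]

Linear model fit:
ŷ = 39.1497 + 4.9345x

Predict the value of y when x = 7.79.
ŷ = 77.5895

x = 7.79 lies inside the observed range [1.64, 8.89], so the fitted equation applies directly:

ŷ = 39.1497 + 4.9345 × 7.79
ŷ = 39.1497 + 38.4398
ŷ = 77.5895

This is a point prediction; actual observations scatter around it by roughly the residual standard deviation.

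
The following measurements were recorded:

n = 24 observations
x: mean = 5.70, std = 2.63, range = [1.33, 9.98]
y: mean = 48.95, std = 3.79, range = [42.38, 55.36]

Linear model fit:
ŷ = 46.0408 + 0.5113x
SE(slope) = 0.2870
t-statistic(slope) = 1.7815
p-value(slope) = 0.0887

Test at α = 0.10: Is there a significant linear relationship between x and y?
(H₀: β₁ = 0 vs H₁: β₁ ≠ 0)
p-value = 0.0887 < α = 0.10, so we reject H₀. The relationship is significant.

Hypothesis test for the slope coefficient:

H₀: β₁ = 0 (no linear relationship)
H₁: β₁ ≠ 0 (linear relationship exists)

Test statistic: t = β̂₁ / SE(β̂₁) = 0.5113 / 0.2870 = 1.7815

With df = 22, the two-sided p-value for |t| = 1.7815 is 0.0887.

Decision rule: reject H₀ if p-value < α.
p-value = 0.0887 < α = 0.10 → reject H₀.

Conclusion: the linear association between x and y is significant at the 10% level.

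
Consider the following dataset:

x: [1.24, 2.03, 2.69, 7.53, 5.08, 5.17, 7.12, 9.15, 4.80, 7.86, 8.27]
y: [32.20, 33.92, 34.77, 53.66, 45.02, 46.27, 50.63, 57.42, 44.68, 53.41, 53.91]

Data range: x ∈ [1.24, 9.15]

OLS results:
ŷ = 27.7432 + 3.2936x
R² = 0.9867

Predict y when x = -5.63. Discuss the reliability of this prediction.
ŷ = 9.2002, but this is extrapolation (below the data range [1.24, 9.15]) and may be unreliable.

Prediction calculation:
ŷ = 27.7432 + 3.2936 × (-5.63)
ŷ = 9.2002

Reliability:
- Data range: x ∈ [1.24, 9.15]
- Prediction point: x = -5.63 is 6.87 units below the observed range → this is EXTRAPOLATION, not interpolation

Why that matters here:
- The linear relationship may not hold outside the observed range
- There are no observations near this x to validate the fitted line there

Report the number if required, but flag clearly that it is an extrapolation.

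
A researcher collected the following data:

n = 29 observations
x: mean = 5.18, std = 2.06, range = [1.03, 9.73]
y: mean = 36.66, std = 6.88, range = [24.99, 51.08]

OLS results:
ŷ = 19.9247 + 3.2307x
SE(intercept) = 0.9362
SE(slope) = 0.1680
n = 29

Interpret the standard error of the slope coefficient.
SE(β̂₁) = 0.1680 is the estimated standard deviation of the slope estimate across repeated samples; relative to β̂₁ = 3.2307 that is 5.2%, a precise estimate.

SE(β̂₁) = 0.1680 says: if we drew many samples of n = 29 from the same population and refit each time, the fitted slopes would scatter with a standard deviation of roughly 0.1680 around the true β₁.

Relative precision:
- SE / |β̂₁| = 0.1680 / 3.2307 = 5.2%
- Rule of thumb (under 20%: precise; 20% to under 50%: moderately precise; 50% or more: imprecise) → precise

Rough 95% range (±2 SE): 3.2307 ± 0.3360 → (2.8947, 3.5667).

What drives SE(β̂₁): wider spread of x values → smaller SE; larger n (here n = 29) → smaller SE.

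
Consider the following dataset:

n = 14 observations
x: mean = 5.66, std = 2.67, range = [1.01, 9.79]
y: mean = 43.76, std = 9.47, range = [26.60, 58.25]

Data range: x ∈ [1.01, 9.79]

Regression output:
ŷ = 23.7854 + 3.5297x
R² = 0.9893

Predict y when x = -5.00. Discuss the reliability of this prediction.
ŷ = 6.1369, but this is extrapolation (below the data range [1.01, 9.79]) and may be unreliable.

Prediction calculation:
ŷ = 23.7854 + 3.5297 × (-5.00)
ŷ = 6.1369

Reliability:
- Data range: x ∈ [1.01, 9.79]
- Prediction point: x = -5.00 is 6.01 units below the observed range → this is EXTRAPOLATION, not interpolation

Why that matters here:
- There are no observations near this x to validate the fitted line there
- The standard error of prediction grows with (x − x̄)², and x = -5.00 is far from x̄ = 5.66
- R² describes fit only over the sampled x values; it says nothing about behaviour beyond them

The R² = 0.9893 only validates the fit within [1.01, 9.79]; treat ŷ = 6.1369 with caution.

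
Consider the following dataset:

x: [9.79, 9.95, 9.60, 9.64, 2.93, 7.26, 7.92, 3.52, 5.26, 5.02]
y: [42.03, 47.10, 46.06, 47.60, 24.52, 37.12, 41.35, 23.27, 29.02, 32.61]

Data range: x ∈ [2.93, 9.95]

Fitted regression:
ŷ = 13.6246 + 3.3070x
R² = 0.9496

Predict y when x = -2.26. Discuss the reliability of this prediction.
ŷ = 6.1508, but this is extrapolation (below the data range [2.93, 9.95]) and may be unreliable.

Prediction calculation:
ŷ = 13.6246 + 3.3070 × (-2.26)
ŷ = 6.1508

Reliability:
- Data range: x ∈ [2.93, 9.95]
- Prediction point: x = -2.26 is 5.19 units below the observed range → this is EXTRAPOLATION, not interpolation

Why that matters here:
- R² describes fit only over the sampled x values; it says nothing about behaviour beyond them
- The standard error of prediction grows with (x − x̄)², and x = -2.26 is far from x̄ = 7.09

The R² = 0.9496 only validates the fit within [2.93, 9.95]; treat ŷ = 6.1508 with caution.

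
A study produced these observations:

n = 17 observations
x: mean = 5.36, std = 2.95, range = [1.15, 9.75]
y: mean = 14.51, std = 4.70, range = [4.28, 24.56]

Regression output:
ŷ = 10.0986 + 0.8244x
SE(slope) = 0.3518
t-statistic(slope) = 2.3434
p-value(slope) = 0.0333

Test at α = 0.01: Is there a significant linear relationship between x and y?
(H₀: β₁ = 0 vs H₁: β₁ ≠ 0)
Since p-value = 0.0333 ≥ α = 0.01, fail to reject H₀ — the slope is not significantly different from 0.

Hypothesis test for the slope coefficient:

H₀: β₁ = 0 (no linear relationship)
H₁: β₁ ≠ 0 (linear relationship exists)

Test statistic: t = β̂₁ / SE(β̂₁) = 0.8244 / 0.3518 = 2.3434

The p-value (0.0333) is the probability, under H₀, of a t-statistic at least as extreme as |t| = 2.3434 (two-sided, df = n − 2 = 15).

Decision rule: reject H₀ if p-value < α.
p-value = 0.0333 ≥ α = 0.01 → fail to reject H₀.

Conclusion: the linear association between x and y is not significant at the 1% level.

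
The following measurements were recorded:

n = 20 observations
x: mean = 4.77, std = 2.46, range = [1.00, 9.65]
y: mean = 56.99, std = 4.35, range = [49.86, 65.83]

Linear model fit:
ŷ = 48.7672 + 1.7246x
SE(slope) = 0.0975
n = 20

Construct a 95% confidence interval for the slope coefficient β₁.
The 95% CI for β₁ is (1.5198, 1.9294)

Confidence interval for the slope:

The 95% CI for β₁ is: β̂₁ ± t*(α/2, n-2) × SE(β̂₁)

Step 1: Find critical t-value
- Confidence level = 0.95
- Degrees of freedom = n - 2 = 20 - 2 = 18
- t*(α/2, 18) = 2.1009

Step 2: Calculate margin of error
Margin = 2.1009 × 0.0975 = 0.2048

Step 3: Construct interval
CI = 1.7246 ± 0.2048
CI = (1.5198, 1.9294)

Interpretation: We are 95% confident that the true slope β₁ lies between 1.5198 and 1.9294.
Since 0 is outside the interval, a two-sided test at α = 0.05 would reject H₀: β₁ = 0.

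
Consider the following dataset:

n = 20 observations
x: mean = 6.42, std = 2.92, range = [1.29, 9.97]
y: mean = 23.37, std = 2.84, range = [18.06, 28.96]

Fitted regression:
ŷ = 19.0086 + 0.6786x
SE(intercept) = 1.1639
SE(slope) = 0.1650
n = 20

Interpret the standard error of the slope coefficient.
The slope 0.6786 is pinned down to within about ±0.1650 (one SE) by these data — relative uncertainty 24.3%, i.e. moderately precise.

SE(β̂₁) = 0.1650 says: if we drew many samples of n = 20 from the same population and refit each time, the fitted slopes would scatter with a standard deviation of roughly 0.1650 around the true β₁.

Relative precision:
- SE / |β̂₁| = 0.1650 / 0.6786 = 24.3%
- Rule of thumb (under 20%: precise; 20% to under 50%: moderately precise; 50% or more: imprecise) → moderately precise

Link to the t-test: t = β̂₁ / SE(β̂₁) = 0.6786 / 0.1650 = 4.1127, the statistic for H₀: β₁ = 0.

What drives SE(β̂₁): larger n (here n = 20) → smaller SE; more residual scatter → larger SE.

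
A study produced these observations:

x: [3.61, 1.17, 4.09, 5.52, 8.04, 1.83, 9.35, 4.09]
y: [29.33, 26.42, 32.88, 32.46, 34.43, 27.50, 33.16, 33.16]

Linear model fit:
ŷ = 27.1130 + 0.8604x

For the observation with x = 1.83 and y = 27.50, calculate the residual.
Residual = -1.1875

The residual is the difference between the actual value and the predicted value:

Residual = y - ŷ

Step 1: Calculate predicted value
ŷ = 27.1130 + 0.8604 × 1.83
ŷ = 28.6875

Step 2: Calculate residual
Residual = 27.50 - 28.6875
Residual = -1.1875

The residual is negative, so the observed y = 27.50 sits below the regression line (the line overestimates it by 1.1875).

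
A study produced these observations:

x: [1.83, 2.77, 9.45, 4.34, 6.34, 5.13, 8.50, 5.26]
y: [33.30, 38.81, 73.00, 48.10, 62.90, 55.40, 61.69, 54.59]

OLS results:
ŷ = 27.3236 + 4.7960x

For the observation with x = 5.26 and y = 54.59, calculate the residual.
Residual = 2.0394

The residual is the difference between the actual value and the predicted value:

Residual = y - ŷ

Step 1: Calculate predicted value
ŷ = 27.3236 + 4.7960 × 5.26
ŷ = 52.5506

Step 2: Calculate residual
Residual = 54.59 - 52.5506
Residual = 2.0394

Sign check: y > ŷ, so the point is above the line and the fit underestimates here.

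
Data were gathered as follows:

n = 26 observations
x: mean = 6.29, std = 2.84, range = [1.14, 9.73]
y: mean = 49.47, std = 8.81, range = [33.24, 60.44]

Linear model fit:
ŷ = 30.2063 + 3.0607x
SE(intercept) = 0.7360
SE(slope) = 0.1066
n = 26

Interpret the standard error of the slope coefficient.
SE(slope) = 0.1066 measures the uncertainty in the estimated slope. The coefficient is estimated precisely (SE/|β̂₁| = 3.5%).

SE(β̂₁) = s / √Sxx, where s is the residual standard deviation and Sxx = Σ(x − x̄)². It is the yardstick for how far β̂₁ = 3.0607 could plausibly be from the true slope.

Relative precision:
- SE / |β̂₁| = 0.1066 / 3.0607 = 3.5%
- Rule of thumb (under 20%: precise; 20% to under 50%: moderately precise; 50% or more: imprecise) → precise

Rough 95% range (±2 SE): 3.0607 ± 0.2132 → (2.8475, 3.2739).

What drives SE(β̂₁): larger n (here n = 26) → smaller SE; more residual scatter → larger SE.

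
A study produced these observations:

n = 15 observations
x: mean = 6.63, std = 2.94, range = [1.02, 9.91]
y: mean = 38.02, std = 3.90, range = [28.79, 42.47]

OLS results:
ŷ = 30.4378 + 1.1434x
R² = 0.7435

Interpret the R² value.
The model explains 74.35% of the variance in y (R² = 0.7435), leaving 25.65% unexplained; the fit is strong.

R² = 1 − SS_res/SS_tot compares the residual scatter to the total scatter of y about its mean.

Here R² = 0.7435:
- Explained: 74.35% of the variation in y
- Unexplained (residual): 100% − 74.35% = 25.65%
- Rule of thumb (below 0.3 weak; 0.3 to below 0.7 moderate; 0.7 and above strong) → strong

Note: R² never decreases when predictors are added, so it should not be used alone to compare models of different size.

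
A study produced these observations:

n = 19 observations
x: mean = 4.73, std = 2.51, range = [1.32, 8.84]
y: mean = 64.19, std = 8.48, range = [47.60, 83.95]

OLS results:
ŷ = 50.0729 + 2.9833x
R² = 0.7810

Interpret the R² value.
About 78.10% of the variability in y is accounted for by the regression on x (R² = 0.7810) — a strong linear fit.

R² = 1 − SS_res/SS_tot compares the residual scatter to the total scatter of y about its mean.

Here R² = 0.7810:
- Explained: 78.10% of the variation in y
- Unexplained (residual): 100% − 78.10% = 21.90%
- Rule of thumb (below 0.3 weak; 0.3 to below 0.7 moderate; 0.7 and above strong) → strong

Note: R² says nothing about causation, and a high R² does not by itself mean the linear form is appropriate — check the residuals.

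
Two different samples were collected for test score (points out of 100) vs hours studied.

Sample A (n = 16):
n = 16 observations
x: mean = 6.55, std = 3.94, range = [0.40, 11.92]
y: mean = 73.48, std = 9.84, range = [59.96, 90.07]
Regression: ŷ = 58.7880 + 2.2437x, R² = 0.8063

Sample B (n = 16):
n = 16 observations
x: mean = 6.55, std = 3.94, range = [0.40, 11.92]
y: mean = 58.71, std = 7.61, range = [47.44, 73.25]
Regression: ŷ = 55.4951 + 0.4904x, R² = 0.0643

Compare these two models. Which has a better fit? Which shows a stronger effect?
Model A has the better fit (R² = 0.8063 vs 0.0643). Model A shows the stronger effect (|β₁| = 2.2437 vs 0.4904).

Model Comparison:

Which explains more variance? (R²)
- Model A: R² = 0.8063 → 80.63% of variance in test score explained
- Model B: R² = 0.0643 → 6.43% of variance in test score explained
- 0.8063 > 0.0643 → Model A has the better fit

Strength of effect — compare |β₁|:
- Model A: β₁ = 2.2437 → predicted test score rises 2.2437 points per additional hour of study time
- Model B: β₁ = 0.4904 → predicted test score rises 0.4904 points per additional hour of study time
- |2.2437| > |0.4904| → Model A shows the stronger marginal effect

Note: A better fit (higher R²) doesn't necessarily mean a more important relationship.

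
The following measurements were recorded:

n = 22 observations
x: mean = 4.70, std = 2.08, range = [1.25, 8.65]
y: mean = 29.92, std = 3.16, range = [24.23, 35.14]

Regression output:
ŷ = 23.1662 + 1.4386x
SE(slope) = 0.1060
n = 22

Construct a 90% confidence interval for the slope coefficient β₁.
The 90% CI for β₁ is (1.2558, 1.6214)

Confidence interval for the slope:

The 90% CI for β₁ is: β̂₁ ± t*(α/2, n-2) × SE(β̂₁)

Step 1: Find critical t-value
- Confidence level = 0.9
- Degrees of freedom = n - 2 = 22 - 2 = 20
- t*(α/2, 20) = 1.7247

Step 2: Calculate margin of error
Margin = 1.7247 × 0.1060 = 0.1828

Step 3: Construct interval
CI = 1.4386 ± 0.1828
CI = (1.2558, 1.6214)

Interpretation: We are 90% confident that the true slope β₁ lies between 1.2558 and 1.6214.
Both endpoints are positive, so the data support a genuinely positive slope at this confidence level.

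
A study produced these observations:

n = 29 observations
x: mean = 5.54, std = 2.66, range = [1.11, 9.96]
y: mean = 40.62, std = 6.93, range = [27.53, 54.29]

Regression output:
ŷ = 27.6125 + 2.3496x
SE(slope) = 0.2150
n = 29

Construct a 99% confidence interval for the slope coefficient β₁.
The 99% CI for β₁ is (1.7539, 2.9453)

Confidence interval for the slope:

The 99% CI for β₁ is: β̂₁ ± t*(α/2, n-2) × SE(β̂₁)

Step 1: Find critical t-value
- Confidence level = 0.99
- Degrees of freedom = n - 2 = 29 - 2 = 27
- t*(α/2, 27) = 2.7707

Step 2: Calculate margin of error
Margin = 2.7707 × 0.2150 = 0.5957

Step 3: Construct interval
CI = 2.3496 ± 0.5957
CI = (1.7539, 2.9453)

Interpretation: each one-unit increase in x is associated with a change in mean y of between 1.7539 and 2.9453, with 99% confidence.
Both endpoints are positive, so the data support a genuinely positive slope at this confidence level.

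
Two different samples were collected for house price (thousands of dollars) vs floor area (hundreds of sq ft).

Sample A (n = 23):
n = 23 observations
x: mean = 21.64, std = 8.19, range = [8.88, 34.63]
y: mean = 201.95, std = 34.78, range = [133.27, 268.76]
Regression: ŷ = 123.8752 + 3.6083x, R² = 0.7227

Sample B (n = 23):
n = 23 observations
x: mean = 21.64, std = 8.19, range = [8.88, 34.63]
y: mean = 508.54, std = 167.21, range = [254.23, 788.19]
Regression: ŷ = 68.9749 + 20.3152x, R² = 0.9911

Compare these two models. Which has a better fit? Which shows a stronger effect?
Model B has the better fit (R² = 0.9911 vs 0.7227). Model B shows the stronger effect (|β₁| = 20.3152 vs 3.6083).

Model Comparison:

Goodness of fit (R²):
- Model A: R² = 0.7227 → 72.27% of variance in house price explained
- Model B: R² = 0.9911 → 99.11% of variance in house price explained
- 0.9911 > 0.7227 → Model B has the better fit

Strength of effect — compare |β₁|:
- Model A: β₁ = 3.6083 → predicted house price rises 3.6083 thousand dollars per additional hundred sq ft of floor area
- Model B: β₁ = 20.3152 → predicted house price rises 20.3152 thousand dollars per additional hundred sq ft of floor area
- |3.6083| < |20.3152| → Model B shows the stronger marginal effect

Note: The two samples could reflect different populations, time periods, or measurement quality.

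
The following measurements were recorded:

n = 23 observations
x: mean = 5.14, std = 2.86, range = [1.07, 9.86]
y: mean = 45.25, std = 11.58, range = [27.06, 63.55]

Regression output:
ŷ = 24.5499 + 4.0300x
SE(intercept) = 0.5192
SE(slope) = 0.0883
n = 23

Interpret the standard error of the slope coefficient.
SE(slope) = 0.0883 measures the uncertainty in the estimated slope. The coefficient is estimated precisely (SE/|β̂₁| = 2.2%).

SE(β̂₁) = 0.0883 says: if we drew many samples of n = 23 from the same population and refit each time, the fitted slopes would scatter with a standard deviation of roughly 0.0883 around the true β₁.

Relative precision:
- SE / |β̂₁| = 0.0883 / 4.0300 = 2.2%
- Rule of thumb (under 20%: precise; 20% to under 50%: moderately precise; 50% or more: imprecise) → precise

Link to interval estimation: a confidence interval for β₁ is β̂₁ ± t* × 0.0883, so SE sets the half-width per unit of t*.

What drives SE(β̂₁): larger n (here n = 23) → smaller SE.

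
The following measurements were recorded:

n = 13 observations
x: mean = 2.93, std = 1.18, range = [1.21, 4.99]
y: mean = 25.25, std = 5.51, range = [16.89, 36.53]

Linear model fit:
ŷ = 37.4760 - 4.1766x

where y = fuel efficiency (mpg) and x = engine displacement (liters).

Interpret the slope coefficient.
On average, fuel efficiency is about 4.1766 mpg lower for every extra liter of engine displacement.

The slope coefficient β₁ = -4.1766 represents the marginal effect of engine displacement on fuel efficiency.

Interpretation:
- Engine displacement up by 1 liter → predicted fuel efficiency decreases by 4.1766 mpg
- The effect is assumed constant over the observed range of x (linearity)
- The slope describes association in these data, not necessarily a causal effect

(β₀ = 37.4760 is the fitted value at x = 0 and is not part of the slope interpretation.)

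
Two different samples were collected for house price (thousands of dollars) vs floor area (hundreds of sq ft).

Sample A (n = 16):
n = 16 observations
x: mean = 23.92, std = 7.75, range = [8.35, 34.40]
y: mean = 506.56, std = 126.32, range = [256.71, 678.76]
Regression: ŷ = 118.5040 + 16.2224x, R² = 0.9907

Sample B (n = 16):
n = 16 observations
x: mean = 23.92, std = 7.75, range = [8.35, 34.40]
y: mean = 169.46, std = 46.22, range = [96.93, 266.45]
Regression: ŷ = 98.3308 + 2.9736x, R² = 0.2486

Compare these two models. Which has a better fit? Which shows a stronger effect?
Model A has the better fit (R² = 0.9907 vs 0.2486). Model A shows the stronger effect (|β₁| = 16.2224 vs 2.9736).

Model Comparison:

Goodness of fit (R²):
- Model A: R² = 0.9907 → 99.07% of variance in house price explained
- Model B: R² = 0.2486 → 24.86% of variance in house price explained
- 0.9907 > 0.2486 → Model A has the better fit

Which has the larger per-hundred sq ft effect? (|β₁|)
- Model A: β₁ = 16.2224 → predicted house price rises 16.2224 thousand dollars per additional hundred sq ft of floor area
- Model B: β₁ = 2.9736 → predicted house price rises 2.9736 thousand dollars per additional hundred sq ft of floor area
- |16.2224| > |2.9736| → Model A shows the stronger marginal effect

Notes:
- A better fit (higher R²) doesn't necessarily mean a more important relationship.
- The two samples could reflect different populations, time periods, or measurement quality.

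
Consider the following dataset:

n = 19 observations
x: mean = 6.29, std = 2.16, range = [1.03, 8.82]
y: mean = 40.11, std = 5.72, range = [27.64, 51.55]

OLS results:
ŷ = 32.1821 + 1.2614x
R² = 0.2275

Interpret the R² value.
R² = 0.2275 means 22.75% of the variation in y is explained by the linear relationship with x. This indicates a weak fit.

R² = 1 − SS_res/SS_tot compares the residual scatter to the total scatter of y about its mean.

Here R² = 0.2275:
- Explained: 22.75% of the variation in y
- Unexplained (residual): 100% − 22.75% = 77.25%
- Rule of thumb (below 0.3 weak; 0.3 to below 0.7 moderate; 0.7 and above strong) → weak

Note: R² says nothing about causation, and a high R² does not by itself mean the linear form is appropriate — check the residuals.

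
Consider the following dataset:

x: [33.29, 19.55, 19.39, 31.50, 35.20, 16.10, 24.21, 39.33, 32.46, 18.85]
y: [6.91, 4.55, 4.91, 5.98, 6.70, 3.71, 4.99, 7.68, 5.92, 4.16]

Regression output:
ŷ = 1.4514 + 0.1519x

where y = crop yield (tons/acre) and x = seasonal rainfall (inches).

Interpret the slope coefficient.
On average, crop yield is about 0.1519 tons/acre higher for every extra inch of rainfall.

The slope coefficient β₁ = 0.1519 represents the marginal effect of rainfall on crop yield.

Interpretation:
- Rainfall up by 1 inch → predicted crop yield increases by 0.1519 tons/acre
- This is a linear approximation: the same per-unit change is assumed across the whole observed x range
- The sign (+) gives the direction; the magnitude 0.1519 gives the size of the effect per inch

(β₀ = 1.4514 is the fitted value at x = 0 and is not part of the slope interpretation.)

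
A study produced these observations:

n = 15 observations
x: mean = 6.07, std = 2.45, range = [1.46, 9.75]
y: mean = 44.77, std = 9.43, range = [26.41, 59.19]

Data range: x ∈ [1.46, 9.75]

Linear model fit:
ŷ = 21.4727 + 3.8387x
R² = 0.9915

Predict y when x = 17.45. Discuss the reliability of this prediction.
ŷ = 88.4580, but this is extrapolation (above the data range [1.46, 9.75]) and may be unreliable.

Prediction calculation:
ŷ = 21.4727 + 3.8387 × 17.45
ŷ = 88.4580

Reliability:
- Data range: x ∈ [1.46, 9.75]
- Prediction point: x = 17.45 is 7.70 units above the observed range → this is EXTRAPOLATION, not interpolation

Why that matters here:
- The linear relationship may not hold outside the observed range
- The standard error of prediction grows with (x − x̄)², and x = 17.45 is far from x̄ = 6.07
- There are no observations near this x to validate the fitted line there

The R² = 0.9915 only validates the fit within [1.46, 9.75]; treat ŷ = 88.4580 with caution.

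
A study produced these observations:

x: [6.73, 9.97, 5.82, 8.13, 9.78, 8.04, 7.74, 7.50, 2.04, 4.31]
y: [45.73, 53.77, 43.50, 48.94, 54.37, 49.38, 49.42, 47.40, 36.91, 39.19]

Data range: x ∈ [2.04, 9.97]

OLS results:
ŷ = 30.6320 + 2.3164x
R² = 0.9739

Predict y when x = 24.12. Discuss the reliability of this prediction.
ŷ = 86.5036, but this is extrapolation (above the data range [2.04, 9.97]) and may be unreliable.

Prediction calculation:
ŷ = 30.6320 + 2.3164 × 24.12
ŷ = 86.5036

Reliability:
- Data range: x ∈ [2.04, 9.97]
- Prediction point: x = 24.12 is 14.15 units above the observed range → this is EXTRAPOLATION, not interpolation

Why that matters here:
- The standard error of prediction grows with (x − x̄)², and x = 24.12 is far from x̄ = 7.01
- R² describes fit only over the sampled x values; it says nothing about behaviour beyond them
- There are no observations near this x to validate the fitted line there

Report the number if required, but flag clearly that it is an extrapolation.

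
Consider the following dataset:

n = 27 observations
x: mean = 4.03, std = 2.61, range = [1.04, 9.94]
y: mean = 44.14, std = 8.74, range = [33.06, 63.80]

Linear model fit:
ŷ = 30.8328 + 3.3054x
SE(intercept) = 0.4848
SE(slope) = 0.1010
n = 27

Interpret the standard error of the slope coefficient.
SE(slope) = 0.1010 measures the uncertainty in the estimated slope. The coefficient is estimated precisely (SE/|β̂₁| = 3.1%).

What SE measures:
- The standard error quantifies the sampling variability of the coefficient estimate
- It is the estimated standard deviation of β̂₁ across hypothetical repeated samples of the same size
- Smaller SE → more precise estimate

Relative precision:
- SE / |β̂₁| = 0.1010 / 3.3054 = 3.1%
- Rule of thumb (under 20%: precise; 20% to under 50%: moderately precise; 50% or more: imprecise) → precise

Link to interval estimation: a confidence interval for β₁ is β̂₁ ± t* × 0.1010, so SE sets the half-width per unit of t*.

What drives SE(β̂₁): larger n (here n = 27) → smaller SE; more residual scatter → larger SE.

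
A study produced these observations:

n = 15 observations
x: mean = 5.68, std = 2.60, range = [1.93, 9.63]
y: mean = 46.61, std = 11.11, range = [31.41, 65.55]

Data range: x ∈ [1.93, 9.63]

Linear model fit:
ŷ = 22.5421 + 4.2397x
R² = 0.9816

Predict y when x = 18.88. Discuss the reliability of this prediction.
The equation gives ŷ = 102.5876; however x = 18.88 is 9.25 units above the observed range, so this extrapolated value should not be trusted.

Prediction calculation:
ŷ = 22.5421 + 4.2397 × 18.88
ŷ = 102.5876

Reliability:
- Data range: x ∈ [1.93, 9.63]
- Prediction point: x = 18.88 is 9.25 units above the observed range → this is EXTRAPOLATION, not interpolation

Why that matters here:
- The standard error of prediction grows with (x − x̄)², and x = 18.88 is far from x̄ = 5.68
- R² describes fit only over the sampled x values; it says nothing about behaviour beyond them

The R² = 0.9816 only validates the fit within [1.93, 9.63]; treat ŷ = 102.5876 with caution.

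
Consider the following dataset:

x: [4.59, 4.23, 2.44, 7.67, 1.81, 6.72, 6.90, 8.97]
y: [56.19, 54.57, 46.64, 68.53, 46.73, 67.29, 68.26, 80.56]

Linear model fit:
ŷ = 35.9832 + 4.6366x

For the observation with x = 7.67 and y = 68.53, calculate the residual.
Residual = -3.0159

The residual is the difference between the actual value and the predicted value:

Residual = y - ŷ

Step 1: Calculate predicted value
ŷ = 35.9832 + 4.6366 × 7.67
ŷ = 71.5459

Step 2: Calculate residual
Residual = 68.53 - 71.5459
Residual = -3.0159

Sign check: y < ŷ, so the point is below the line and the fit overestimates here.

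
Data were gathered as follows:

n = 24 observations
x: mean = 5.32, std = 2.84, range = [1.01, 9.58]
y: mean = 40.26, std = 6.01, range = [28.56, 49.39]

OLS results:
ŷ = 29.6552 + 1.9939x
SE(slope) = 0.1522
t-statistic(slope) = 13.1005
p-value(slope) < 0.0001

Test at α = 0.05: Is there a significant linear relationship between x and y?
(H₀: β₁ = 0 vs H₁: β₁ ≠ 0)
p-value < 0.0001 < α = 0.05, so we reject H₀. The relationship is significant.

Hypothesis test for the slope coefficient:

H₀: β₁ = 0 (no linear relationship)
H₁: β₁ ≠ 0 (linear relationship exists)

Test statistic: t = β̂₁ / SE(β̂₁) = 1.9939 / 0.1522 = 13.1005

The p-value (<0.0001) is the probability, under H₀, of a t-statistic at least as extreme as |t| = 13.1005 (two-sided, df = n − 2 = 22).

Decision rule: reject H₀ if p-value < α.
p-value < 0.0001 < α = 0.05 → reject H₀.

Conclusion: the linear association between x and y is significant at the 5% level.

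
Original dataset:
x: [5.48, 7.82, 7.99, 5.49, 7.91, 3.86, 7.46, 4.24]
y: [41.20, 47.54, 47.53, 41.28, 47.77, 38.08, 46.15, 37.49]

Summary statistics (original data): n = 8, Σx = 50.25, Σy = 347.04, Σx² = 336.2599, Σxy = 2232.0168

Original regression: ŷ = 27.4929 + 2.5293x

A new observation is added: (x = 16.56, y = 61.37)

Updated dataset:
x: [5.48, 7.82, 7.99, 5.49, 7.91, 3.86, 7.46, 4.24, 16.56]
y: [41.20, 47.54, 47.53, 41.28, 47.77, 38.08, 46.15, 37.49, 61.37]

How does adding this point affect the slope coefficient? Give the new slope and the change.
The slope changes from 2.5293 to 1.8905 (change of -0.6388, or -25.3%).

The new point has HIGH LEVERAGE: x = 16.56 is far from the original mean x̄ = 50.25/8 ≈ 6.28 (original range [3.86, 7.99]).

Step 1: Update the sums with the new point (n goes from 8 to 9)
Σx  = 50.25 + 16.56 = 66.81
Σy  = 347.04 + 61.37 = 408.41
Σx² = 336.2599 + 16.56² = 336.2599 + 274.2336 = 610.4935
Σxy = 2232.0168 + 16.56×61.37 = 2232.0168 + 1016.2872 = 3248.3040

Step 2: Recompute the slope with b₁ = (nΣxy − ΣxΣy) / (nΣx² − (Σx)²)
Numerator   = 9×3248.3040 − 66.81×408.41 = 29234.7360 − 27285.8721 = 1948.8639
Denominator = 9×610.4935 − 66.81² = 5494.4415 − 4463.5761 = 1030.8654
b₁(new) = 1948.8639 / 1030.8654 = 1.8905

(Same formula on the original sums: (8×2232.0168 − 50.25×347.04) / (8×336.2599 − 50.25²) = 417.3744 / 165.0167 = 2.5293, matching the given fit.)

Step 3: Change in slope
Δβ₁ = 1.8905 − 2.5293 = -0.6388
Relative change = -0.6388 / 2.5293 × 100% = -25.3%
→ the slope decreases when the point is added.

A high-leverage point only changes the slope if it is off the original line; here y = 61.37 is below the original trend, so the slope decreases.
In practice: investigate whether it comes from the same population as the rest of the sample.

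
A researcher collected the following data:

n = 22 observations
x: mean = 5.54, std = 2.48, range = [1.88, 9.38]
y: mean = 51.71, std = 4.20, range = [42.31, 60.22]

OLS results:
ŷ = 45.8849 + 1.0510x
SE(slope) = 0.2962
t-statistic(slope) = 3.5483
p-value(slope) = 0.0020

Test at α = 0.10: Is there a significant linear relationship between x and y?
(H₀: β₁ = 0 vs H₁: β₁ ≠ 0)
p-value = 0.0020 < α = 0.10, so we reject H₀. The relationship is significant.

Hypothesis test for the slope coefficient:

H₀: β₁ = 0 (no linear relationship)
H₁: β₁ ≠ 0 (linear relationship exists)

Test statistic: t = β̂₁ / SE(β̂₁) = 1.0510 / 0.2962 = 3.5483

With df = 20, the two-sided p-value for |t| = 3.5483 is 0.0020.

Decision rule: reject H₀ if p-value < α.
p-value = 0.0020 < α = 0.10 → reject H₀.

At α = 0.10 the data do provide convincing evidence of a nonzero slope.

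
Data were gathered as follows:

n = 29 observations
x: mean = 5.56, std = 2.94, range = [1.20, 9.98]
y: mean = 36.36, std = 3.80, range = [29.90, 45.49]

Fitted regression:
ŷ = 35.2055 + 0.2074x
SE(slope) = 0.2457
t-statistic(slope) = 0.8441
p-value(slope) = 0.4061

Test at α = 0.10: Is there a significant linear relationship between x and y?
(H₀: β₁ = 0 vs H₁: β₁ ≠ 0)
p-value = 0.4061 ≥ α = 0.10, so we fail to reject H₀. The relationship is not significant.

Hypothesis test for the slope coefficient:

H₀: β₁ = 0 (no linear relationship)
H₁: β₁ ≠ 0 (linear relationship exists)

Test statistic: t = β̂₁ / SE(β̂₁) = 0.2074 / 0.2457 = 0.8441

The p-value (0.4061) is the probability, under H₀, of a t-statistic at least as extreme as |t| = 0.8441 (two-sided, df = n − 2 = 27).

Decision rule: reject H₀ if p-value < α.
p-value = 0.4061 ≥ α = 0.10 → fail to reject H₀.

There is not sufficient evidence at the 10% significance level to conclude that a linear relationship exists between x and y.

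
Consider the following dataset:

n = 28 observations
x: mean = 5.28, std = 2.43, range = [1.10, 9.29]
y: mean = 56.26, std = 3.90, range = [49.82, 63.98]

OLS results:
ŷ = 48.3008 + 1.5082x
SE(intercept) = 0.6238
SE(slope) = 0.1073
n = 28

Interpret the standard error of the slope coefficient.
SE(slope) = 0.1073 measures the uncertainty in the estimated slope. The coefficient is estimated precisely (SE/|β̂₁| = 7.1%).

SE(β̂₁) = s / √Sxx, where s is the residual standard deviation and Sxx = Σ(x − x̄)². It is the yardstick for how far β̂₁ = 1.5082 could plausibly be from the true slope.

Relative precision:
- SE / |β̂₁| = 0.1073 / 1.5082 = 7.1%
- Rule of thumb (under 20%: precise; 20% to under 50%: moderately precise; 50% or more: imprecise) → precise

Rough 95% range (±2 SE): 1.5082 ± 0.2146 → (1.2936, 1.7228).

What drives SE(β̂₁): larger n (here n = 28) → smaller SE.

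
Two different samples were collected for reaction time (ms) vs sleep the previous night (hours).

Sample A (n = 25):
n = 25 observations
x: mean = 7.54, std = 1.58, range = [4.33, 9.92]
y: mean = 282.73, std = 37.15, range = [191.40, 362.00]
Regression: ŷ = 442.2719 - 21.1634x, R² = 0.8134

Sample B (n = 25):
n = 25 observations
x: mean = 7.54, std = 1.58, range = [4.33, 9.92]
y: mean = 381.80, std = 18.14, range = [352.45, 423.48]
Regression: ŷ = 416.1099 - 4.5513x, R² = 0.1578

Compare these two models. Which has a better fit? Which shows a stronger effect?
Model A has the better fit (R² = 0.8134 vs 0.1578). Model A shows the stronger effect (|β₁| = 21.1634 vs 4.5513).

Model Comparison:

Fit — compare R²:
- Model A: R² = 0.8134 → 81.34% of variance in reaction time explained
- Model B: R² = 0.1578 → 15.78% of variance in reaction time explained
- 0.8134 > 0.1578 → Model A has the better fit

Strength of effect — compare |β₁|:
- Model A: β₁ = -21.1634 → predicted reaction time falls 21.1634 ms per additional hour of sleep
- Model B: β₁ = -4.5513 → predicted reaction time falls 4.5513 ms per additional hour of sleep
- |-21.1634| > |-4.5513| → Model A shows the stronger marginal effect

Note: R² measures how tightly points cluster around the line; β₁ measures how steep the line is — they answer different questions.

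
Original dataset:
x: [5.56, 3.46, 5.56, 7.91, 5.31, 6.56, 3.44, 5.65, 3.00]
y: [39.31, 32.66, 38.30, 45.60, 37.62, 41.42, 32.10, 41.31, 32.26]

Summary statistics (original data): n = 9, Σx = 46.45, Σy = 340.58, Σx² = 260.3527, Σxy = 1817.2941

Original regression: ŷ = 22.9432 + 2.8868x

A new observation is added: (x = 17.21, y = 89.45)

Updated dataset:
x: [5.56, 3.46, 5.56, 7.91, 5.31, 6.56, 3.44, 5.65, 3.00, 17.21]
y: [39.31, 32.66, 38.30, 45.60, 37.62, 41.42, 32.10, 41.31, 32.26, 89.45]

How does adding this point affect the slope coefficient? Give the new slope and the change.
New slope β₁ = 4.0929 versus 2.8868 before: a change of +1.2061 (+41.8%).

The new point has HIGH LEVERAGE: x = 17.21 is far from the original mean x̄ = 46.45/9 ≈ 5.16 (original range [3.00, 7.91]).

Step 1: Update the sums with the new point (n goes from 9 to 10)
Σx  = 46.45 + 17.21 = 63.66
Σy  = 340.58 + 89.45 = 430.03
Σx² = 260.3527 + 17.21² = 260.3527 + 296.1841 = 556.5368
Σxy = 1817.2941 + 17.21×89.45 = 1817.2941 + 1539.4345 = 3356.7286

Step 2: Recompute the slope with b₁ = (nΣxy − ΣxΣy) / (nΣx² − (Σx)²)
Numerator   = 10×3356.7286 − 63.66×430.03 = 33567.2860 − 27375.7098 = 6191.5762
Denominator = 10×556.5368 − 63.66² = 5565.3680 − 4052.5956 = 1512.7724
b₁(new) = 6191.5762 / 1512.7724 = 4.0929

(Same formula on the original sums: (9×1817.2941 − 46.45×340.58) / (9×260.3527 − 46.45²) = 535.7059 / 185.5718 = 2.8868, matching the given fit.)

Step 3: Change in slope
Δβ₁ = 4.0929 − 2.8868 = +1.2061
Relative change = +1.2061 / 2.8868 × 100% = +41.8%
→ the slope increases when the point is added.

A high-leverage point only changes the slope if it is off the original line; here y = 89.45 is above the original trend, so the slope increases.
In practice: check such a point for data-entry or measurement error.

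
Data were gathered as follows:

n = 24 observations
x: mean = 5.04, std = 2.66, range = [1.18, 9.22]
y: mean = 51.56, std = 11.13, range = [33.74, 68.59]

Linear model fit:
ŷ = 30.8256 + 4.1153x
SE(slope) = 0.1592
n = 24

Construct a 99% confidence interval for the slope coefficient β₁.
The 99% CI for β₁ is (3.6665, 4.5641)

Confidence interval for the slope:

The 99% CI for β₁ is: β̂₁ ± t*(α/2, n-2) × SE(β̂₁)

Step 1: Find critical t-value
- Confidence level = 0.99
- Degrees of freedom = n - 2 = 24 - 2 = 22
- t*(α/2, 22) = 2.8188

Step 2: Calculate margin of error
Margin = 2.8188 × 0.1592 = 0.4488

Step 3: Construct interval
CI = 4.1153 ± 0.4488
CI = (3.6665, 4.5641)

Interpretation: each one-unit increase in x is associated with a change in mean y of between 3.6665 and 4.5641, with 99% confidence.
Both endpoints are positive, so the data support a genuinely positive slope at this confidence level.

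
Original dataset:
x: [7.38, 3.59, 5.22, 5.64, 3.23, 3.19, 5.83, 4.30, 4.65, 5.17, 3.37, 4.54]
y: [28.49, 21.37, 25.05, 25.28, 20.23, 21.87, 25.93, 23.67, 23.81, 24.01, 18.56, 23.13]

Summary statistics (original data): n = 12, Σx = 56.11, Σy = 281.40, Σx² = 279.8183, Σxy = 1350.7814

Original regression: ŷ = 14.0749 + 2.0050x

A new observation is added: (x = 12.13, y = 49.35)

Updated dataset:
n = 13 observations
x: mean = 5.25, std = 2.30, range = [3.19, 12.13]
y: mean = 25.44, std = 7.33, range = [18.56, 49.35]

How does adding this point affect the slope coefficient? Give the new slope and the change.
The slope changes from 2.0050 to 3.1014 (change of +1.0964, or +54.7%).

x = 12.13 lies well outside the original x-range [3.19, 7.38] (x̄ ≈ 4.68), so this observation has high leverage and can move the slope substantially.

Step 1: Update the sums with the new point (n goes from 12 to 13)
Σx  = 56.11 + 12.13 = 68.24
Σy  = 281.40 + 49.35 = 330.75
Σx² = 279.8183 + 12.13² = 279.8183 + 147.1369 = 426.9552
Σxy = 1350.7814 + 12.13×49.35 = 1350.7814 + 598.6155 = 1949.3969

Step 2: Recompute the slope with b₁ = (nΣxy − ΣxΣy) / (nΣx² − (Σx)²)
Numerator   = 13×1949.3969 − 68.24×330.75 = 25342.1597 − 22570.3800 = 2771.7797
Denominator = 13×426.9552 − 68.24² = 5550.4176 − 4656.6976 = 893.7200
b₁(new) = 2771.7797 / 893.7200 = 3.1014

(Same formula on the original sums: (12×1350.7814 − 56.11×281.40) / (12×279.8183 − 56.11²) = 420.0228 / 209.4875 = 2.0050, matching the given fit.)

Step 3: Change in slope
Δβ₁ = 3.1014 − 2.0050 = +1.0964
Relative change = +1.0964 / 2.0050 × 100% = +54.7%
→ the slope increases when the point is added.

A high-leverage point only changes the slope if it is off the original line; here y = 49.35 is above the original trend, so the slope increases.
In practice: investigate whether it comes from the same population as the rest of the sample.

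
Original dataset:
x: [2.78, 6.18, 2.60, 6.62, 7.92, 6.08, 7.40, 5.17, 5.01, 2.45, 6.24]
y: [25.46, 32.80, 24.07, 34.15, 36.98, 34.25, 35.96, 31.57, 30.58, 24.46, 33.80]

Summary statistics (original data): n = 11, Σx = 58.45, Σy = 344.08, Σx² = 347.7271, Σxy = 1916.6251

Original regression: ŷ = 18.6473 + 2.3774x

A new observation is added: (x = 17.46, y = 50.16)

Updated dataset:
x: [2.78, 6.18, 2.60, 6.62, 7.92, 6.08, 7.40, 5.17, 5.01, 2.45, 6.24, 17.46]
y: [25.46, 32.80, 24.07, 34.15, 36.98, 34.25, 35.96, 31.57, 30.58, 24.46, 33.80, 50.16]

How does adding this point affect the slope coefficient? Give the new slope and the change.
Adding the point moves β₁ from 2.3774 to 1.7317, i.e. it decreases by 0.6457 (-27.2%).

x = 17.46 lies well outside the original x-range [2.45, 7.92] (x̄ ≈ 5.31), so this observation has high leverage and can move the slope substantially.

Step 1: Update the sums with the new point (n goes from 11 to 12)
Σx  = 58.45 + 17.46 = 75.91
Σy  = 344.08 + 50.16 = 394.24
Σx² = 347.7271 + 17.46² = 347.7271 + 304.8516 = 652.5787
Σxy = 1916.6251 + 17.46×50.16 = 1916.6251 + 875.7936 = 2792.4187

Step 2: Recompute the slope with b₁ = (nΣxy − ΣxΣy) / (nΣx² − (Σx)²)
Numerator   = 12×2792.4187 − 75.91×394.24 = 33509.0244 − 29926.7584 = 3582.2660
Denominator = 12×652.5787 − 75.91² = 7830.9444 − 5762.3281 = 2068.6163
b₁(new) = 3582.2660 / 2068.6163 = 1.7317

(Same formula on the original sums: (11×1916.6251 − 58.45×344.08) / (11×347.7271 − 58.45²) = 971.4001 / 408.5956 = 2.3774, matching the given fit.)

Step 3: Change in slope
Δβ₁ = 1.7317 − 2.3774 = -0.6457
Relative change = -0.6457 / 2.3774 × 100% = -27.2%
→ the slope decreases when the point is added.

A high-leverage point only changes the slope if it is off the original line; here y = 50.16 is below the original trend, so the slope decreases.
In practice: refit with and without it and report both if conclusions differ.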